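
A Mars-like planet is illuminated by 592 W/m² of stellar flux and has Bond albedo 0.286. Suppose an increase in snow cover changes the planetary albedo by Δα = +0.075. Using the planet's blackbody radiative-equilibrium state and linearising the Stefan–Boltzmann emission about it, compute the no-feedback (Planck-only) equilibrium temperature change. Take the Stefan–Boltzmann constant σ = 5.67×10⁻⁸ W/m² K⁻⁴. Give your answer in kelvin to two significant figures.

-5.5 K

Reference equilibrium: T_e = [S(1−α)/(4σ)]^(1/4) = 207.8 K.
ΔF = −(S/4)Δα = −(592.0/4)×(+0.075) = -11.10 W/m².
The Planck feedback parameter is 4σT_e³ = 2.034 W/m²/K.
ΔT₀ = ΔF/λ_P = -11.10/2.034 = -5.46 K.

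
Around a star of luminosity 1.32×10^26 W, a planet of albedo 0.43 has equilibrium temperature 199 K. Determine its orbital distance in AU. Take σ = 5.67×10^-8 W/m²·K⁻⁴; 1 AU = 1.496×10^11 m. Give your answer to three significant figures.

0.867 AU

The flux needed for this T is 4σT⁴/(1−0.43) = 624.0 W/m².
From L = 4πd²S, d = √(1.32×10^26/(4π·624.0)) = 1.297×10^11 m = 0.8673 AU.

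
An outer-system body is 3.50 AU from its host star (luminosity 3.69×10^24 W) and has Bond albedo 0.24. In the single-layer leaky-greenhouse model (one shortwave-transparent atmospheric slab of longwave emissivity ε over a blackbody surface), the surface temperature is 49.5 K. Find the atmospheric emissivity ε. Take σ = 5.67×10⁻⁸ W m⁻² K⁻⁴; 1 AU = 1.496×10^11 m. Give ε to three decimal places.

0.804

d = 3.50 × 1.496×10^11 m = 5.236×10^11 m.
Spreading L over a sphere of radius d: S = 3.69×10^24/(4π·5.24×10^11²) = 1.071 W m⁻².
First, T_e = [1.071·(1−0.24)/(4σ)]^(1/4) = 43.53 K.
Since (2−ε)/2 = (T_e/T_s)⁴ = 0.5978, ε = 0.8044.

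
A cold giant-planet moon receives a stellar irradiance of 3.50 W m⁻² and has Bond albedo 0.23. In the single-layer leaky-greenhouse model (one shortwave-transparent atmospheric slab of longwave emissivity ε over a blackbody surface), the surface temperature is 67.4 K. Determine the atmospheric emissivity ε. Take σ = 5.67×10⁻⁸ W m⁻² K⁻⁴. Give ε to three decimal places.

0.848

TOA balance gives T_e = 58.71 K.
T_s⁴ = T_e⁴·2/(2−ε) → ε = 2 − 2(T_e/T_s)⁴ = 2 − 2·(58.71/67.4)⁴ = 0.8484.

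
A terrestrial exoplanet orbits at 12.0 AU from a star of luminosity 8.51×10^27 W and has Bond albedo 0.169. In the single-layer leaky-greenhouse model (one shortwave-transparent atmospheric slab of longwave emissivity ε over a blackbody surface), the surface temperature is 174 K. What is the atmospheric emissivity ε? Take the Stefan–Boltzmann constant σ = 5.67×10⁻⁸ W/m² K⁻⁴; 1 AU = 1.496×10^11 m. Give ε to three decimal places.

0.320

d = 12.0 × 1.496×10^11 m = 1.795×10^12 m.
Spreading L over a sphere of radius d: S = 8.51×10^27/(4π·1.80×10^12²) = 210.1 W/m².
First, T_e = [210.1·(1−0.169)/(4σ)]^(1/4) = 166.6 K.
Inverting T_s⁴ = 2T_e⁴/(2−ε): (T_e/T_s)⁴ = 0.8400, so ε = 2(1 − 0.8400) = 0.3201.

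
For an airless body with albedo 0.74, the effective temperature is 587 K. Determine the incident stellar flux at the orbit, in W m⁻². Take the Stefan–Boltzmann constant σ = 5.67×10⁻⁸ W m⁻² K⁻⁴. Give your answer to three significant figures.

1.04×10^5 W m⁻²

Invert the energy balance for S: S = 4σT⁴/(1−α).
The emitted flux is σT⁴ = 6732 W m⁻².
So S = 4×6732/(1−0.74) = 1.036×10^5 W m⁻².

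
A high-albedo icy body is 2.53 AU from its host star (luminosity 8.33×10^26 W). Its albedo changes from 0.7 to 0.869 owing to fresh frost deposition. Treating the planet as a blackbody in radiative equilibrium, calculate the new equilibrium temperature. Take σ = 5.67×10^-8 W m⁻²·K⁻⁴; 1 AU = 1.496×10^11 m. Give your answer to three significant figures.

128 K

Orbital distance: d = 2.53 AU = 3.785×10^11 m.
S = L/(4πd²) = 462.7 W m⁻².
New equilibrium: T₂ = [(1−0.869)·462.7/(4σ)]^(1/4) = 127.9 K.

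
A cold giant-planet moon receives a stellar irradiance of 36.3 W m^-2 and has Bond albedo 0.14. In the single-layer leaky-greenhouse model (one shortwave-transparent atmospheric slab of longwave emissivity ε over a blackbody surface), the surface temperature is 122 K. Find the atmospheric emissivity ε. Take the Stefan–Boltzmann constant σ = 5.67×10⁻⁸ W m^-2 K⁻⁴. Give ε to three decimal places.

TOA balance gives T_e = 108.3 K.
T_s⁴ = T_e⁴·2/(2−ε) → ε = 2 − 2(T_e/T_s)⁴ = 2 − 2·(108.3/122)⁴ = 0.7573.

0.757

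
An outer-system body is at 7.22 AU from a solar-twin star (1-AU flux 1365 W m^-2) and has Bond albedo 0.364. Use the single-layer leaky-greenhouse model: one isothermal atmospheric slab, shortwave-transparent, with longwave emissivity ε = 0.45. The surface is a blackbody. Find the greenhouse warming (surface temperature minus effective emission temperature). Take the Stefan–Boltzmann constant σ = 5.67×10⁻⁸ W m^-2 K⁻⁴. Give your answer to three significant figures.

By the inverse-square law, S = 1365/7.22² = 26.19 W m^-2.
Effective emission temperature (TOA balance): σT_e⁴ = S(1−α)/4 = 4.163 W m^-2 → T_e = 92.57 K.
Surface balance with a leaky layer gives σT_s⁴ = σT_e⁴·2/(2−ε), so T_s = T_e·[2/(2−0.45)]^(1/4) = 98.66 K.
The atmosphere warms the surface by 6.091 K.

6.09 K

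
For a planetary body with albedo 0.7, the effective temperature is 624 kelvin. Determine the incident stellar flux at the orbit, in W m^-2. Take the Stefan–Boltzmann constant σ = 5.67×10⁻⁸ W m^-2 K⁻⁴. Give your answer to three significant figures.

1.15×10^5 W m^-2

From S(1−α)/4 = σT⁴: S = 4σT⁴/(1−α).
The emitted flux is σT⁴ = 8596 W m^-2.
S = 4·8596/0.3 = 1.146×10^5 W m^-2.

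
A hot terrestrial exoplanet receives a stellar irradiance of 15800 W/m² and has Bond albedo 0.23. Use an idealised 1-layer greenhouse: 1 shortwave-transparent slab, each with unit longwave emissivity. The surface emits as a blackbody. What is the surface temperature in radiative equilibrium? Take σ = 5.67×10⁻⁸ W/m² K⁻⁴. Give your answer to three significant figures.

572 K

Top-of-atmosphere balance: σT_e⁴ = S(1−α)/4 = 3042 W/m² → T_e = 481.3 K.
For an N-layer opaque stack, T_s⁴ = (N+1)T_e⁴, hence T_s = (2)^(1/4)×481.3 K = 572.3 K.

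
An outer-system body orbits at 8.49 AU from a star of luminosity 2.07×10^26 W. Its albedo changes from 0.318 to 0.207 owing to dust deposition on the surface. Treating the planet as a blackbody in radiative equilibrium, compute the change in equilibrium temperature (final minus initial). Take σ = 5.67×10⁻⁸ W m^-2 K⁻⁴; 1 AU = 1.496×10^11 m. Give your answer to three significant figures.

2.86 kelvin

d = 8.49 × 1.496×10^11 m = 1.270×10^12 m.
Flux at the orbit: S = L/(4πd²) = 2.07×10^26/(4π·(1.27×10^12)²) = 10.21 W m^-2.
Initial: T₁ = [S(1−0.318)/(4σ)]^(1/4) = 74.44 K.
With α = 0.207, T₂ = 77.30 K.
ΔT = T₂ − T₁ = 2.860 K.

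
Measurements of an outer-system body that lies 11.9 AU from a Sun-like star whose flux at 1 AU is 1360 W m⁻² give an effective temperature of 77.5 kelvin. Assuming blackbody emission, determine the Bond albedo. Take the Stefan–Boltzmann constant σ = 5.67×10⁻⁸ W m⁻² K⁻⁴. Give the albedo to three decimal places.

Irradiance scales as 1/d², so S = 1360 W m⁻² × (1/11.9)² = 9.604 W m⁻².
Rearranging the radiative balance, α = 1 − 4σT⁴/S.
σT⁴ = 2.045 W m⁻², so 4σT⁴ = 8.182 W m⁻².
1−α = 8.182/9.604 = 0.8519, so α = 0.1481.

0.148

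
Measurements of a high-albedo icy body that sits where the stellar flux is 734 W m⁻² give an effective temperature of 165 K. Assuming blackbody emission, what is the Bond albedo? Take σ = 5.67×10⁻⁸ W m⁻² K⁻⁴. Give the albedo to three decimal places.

From σT⁴ = S(1−α)/4 we invert for α: 1−α = 4σT⁴/S.
σT⁴ = 42.03 W m⁻², so 4σT⁴ = 168.1 W m⁻².
Hence α = 1 − 168.1/734.0 = 0.7710.

0.771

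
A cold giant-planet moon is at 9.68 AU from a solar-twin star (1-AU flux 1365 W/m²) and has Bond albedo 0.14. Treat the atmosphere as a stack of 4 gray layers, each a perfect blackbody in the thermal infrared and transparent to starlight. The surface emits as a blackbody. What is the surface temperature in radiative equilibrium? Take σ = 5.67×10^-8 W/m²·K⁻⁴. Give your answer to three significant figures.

129 K

Flux at the orbit: S = 1365/(9.68)² = 14.57 W/m².
OLR = S(1−α)/4 = 3.132 W/m²; the top layer radiates at T_e = 86.21 K.
Layer-by-layer balance gives σT_s⁴ = (N+1)σT_e⁴, so T_s = 5^¼·86.21 = 128.9 K.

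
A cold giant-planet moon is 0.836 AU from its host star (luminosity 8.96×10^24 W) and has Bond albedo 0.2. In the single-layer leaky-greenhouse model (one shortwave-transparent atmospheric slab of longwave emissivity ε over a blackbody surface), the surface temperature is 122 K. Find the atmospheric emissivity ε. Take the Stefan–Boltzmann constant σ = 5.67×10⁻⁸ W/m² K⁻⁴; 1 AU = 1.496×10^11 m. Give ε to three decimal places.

Orbital distance: d = 0.836 AU = 1.251×10^11 m.
Spreading L over a sphere of radius d: S = 8.96×10^24/(4π·1.25×10^11²) = 45.59 W/m².
Effective temperature: T_e = [S(1−α)/(4σ)]^(1/4) = 112.6 K.
Since (2−ε)/2 = (T_e/T_s)⁴ = 0.7258, ε = 0.5484.

0.548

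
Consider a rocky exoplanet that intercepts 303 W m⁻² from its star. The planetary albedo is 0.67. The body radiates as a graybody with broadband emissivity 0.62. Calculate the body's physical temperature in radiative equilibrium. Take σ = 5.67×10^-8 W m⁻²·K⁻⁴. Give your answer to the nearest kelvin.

The planet absorbs (1−α)S over its disc πR² and re-emits over 4πR², so the mean absorbed flux is (1−0.67)·303.0/4 = 25.00 W m⁻².
Equating to εσT⁴ with ε = 0.62: T = (25.00/0.62σ)^(1/4) = 163.3 K.

163 K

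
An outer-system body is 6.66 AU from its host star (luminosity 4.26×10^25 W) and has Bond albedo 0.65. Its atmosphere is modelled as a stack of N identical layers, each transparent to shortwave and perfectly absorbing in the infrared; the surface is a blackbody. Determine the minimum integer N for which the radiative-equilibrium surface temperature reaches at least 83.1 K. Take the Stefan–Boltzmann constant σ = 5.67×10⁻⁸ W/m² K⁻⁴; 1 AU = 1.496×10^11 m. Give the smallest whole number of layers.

Orbital distance: d = 6.66 AU = 9.963×10^11 m.
S = L/(4πd²) = 3.415 W/m².
OLR = S(1−α)/4 = 0.2988 W/m²; the top layer radiates at T_e = 47.91 K.
Since T_s⁴ = (N+1)T_e⁴, we need N ≥ (T_s/T_e)⁴ − 1 = 8.049.
Rounding up, N = 9.

9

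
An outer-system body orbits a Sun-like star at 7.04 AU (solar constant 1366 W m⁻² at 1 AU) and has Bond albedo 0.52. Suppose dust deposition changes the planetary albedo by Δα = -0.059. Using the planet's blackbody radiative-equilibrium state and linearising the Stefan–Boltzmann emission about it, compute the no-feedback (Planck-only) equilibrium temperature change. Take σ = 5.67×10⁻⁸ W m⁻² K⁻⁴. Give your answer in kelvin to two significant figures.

2.7 kelvin

Irradiance scales as 1/d², so S = 1366 W m⁻² × (1/7.04)² = 27.56 W m⁻².
Reference equilibrium: T_e = [S(1−α)/(4σ)]^(1/4) = 87.39 K.
The change in absorbed flux is Δ[S(1−α)/4] = −SΔα/4 = 0.4065 W m⁻².
Linearising σT⁴ gives d(σT⁴)/dT = 4σT_e³ = 0.1514 W m⁻² per K.
ΔT₀ = ΔF/λ_P = 0.4065/0.1514 = 2.69 K.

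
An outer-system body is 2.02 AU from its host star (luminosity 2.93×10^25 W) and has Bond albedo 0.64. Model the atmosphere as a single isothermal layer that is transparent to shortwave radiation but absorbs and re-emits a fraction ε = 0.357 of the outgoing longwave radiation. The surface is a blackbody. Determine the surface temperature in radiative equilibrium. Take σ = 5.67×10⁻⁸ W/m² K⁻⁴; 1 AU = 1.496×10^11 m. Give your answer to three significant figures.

d = 2.02 × 1.496×10^11 m = 3.022×10^11 m.
S = L/(4πd²) = 25.53 W/m².
At the top of the atmosphere, σT_e⁴ = S(1−α)/4 = 2.298 W/m², giving T_e = 79.79 K.
For a single slab of emissivity ε, T_s⁴ = 2T_e⁴/(2−ε); thus T_s = 79.79·(1.217)^(1/4) = 83.81 K.

83.8 kelvin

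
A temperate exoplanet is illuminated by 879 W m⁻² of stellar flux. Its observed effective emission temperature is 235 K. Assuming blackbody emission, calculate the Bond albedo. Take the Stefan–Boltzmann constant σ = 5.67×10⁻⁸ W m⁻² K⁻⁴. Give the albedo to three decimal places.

Rearranging the radiative balance, α = 1 − 4σT⁴/S.
σT⁴ = 172.9 W m⁻², so 4σT⁴ = 691.7 W m⁻².
Hence α = 1 − 691.7/879.0 = 0.2131.

0.213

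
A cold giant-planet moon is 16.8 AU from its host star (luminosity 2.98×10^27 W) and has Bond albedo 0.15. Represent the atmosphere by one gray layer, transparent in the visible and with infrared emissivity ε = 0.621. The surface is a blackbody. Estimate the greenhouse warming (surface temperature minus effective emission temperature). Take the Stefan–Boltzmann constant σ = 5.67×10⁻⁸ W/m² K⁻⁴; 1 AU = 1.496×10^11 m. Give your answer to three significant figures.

10.6 kelvin

d = 16.8 × 1.496×10^11 m = 2.513×10^12 m.
Flux at the orbit: S = L/(4πd²) = 2.98×10^27/(4π·(2.51×10^12)²) = 37.54 W/m².
At the top of the atmosphere, σT_e⁴ = S(1−α)/4 = 7.978 W/m², giving T_e = 108.9 K.
For a single slab of emissivity ε, T_s⁴ = 2T_e⁴/(2−ε); thus T_s = 108.9·(1.45)^(1/4) = 119.5 K.
The atmosphere warms the surface by 10.61 K.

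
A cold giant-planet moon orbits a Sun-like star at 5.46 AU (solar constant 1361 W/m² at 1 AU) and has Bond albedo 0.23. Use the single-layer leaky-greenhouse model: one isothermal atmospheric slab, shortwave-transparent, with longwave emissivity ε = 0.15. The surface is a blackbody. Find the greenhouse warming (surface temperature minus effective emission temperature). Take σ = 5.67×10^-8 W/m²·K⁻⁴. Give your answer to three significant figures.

Irradiance scales as 1/d², so S = 1361 W/m² × (1/5.46)² = 45.65 W/m².
The planet radiates to space at T_e = [S(1−α)/(4σ)]^(1/4) = 111.6 K.
Surface balance with a leaky layer gives σT_s⁴ = σT_e⁴·2/(2−ε), so T_s = T_e·[2/(2−0.15)]^(1/4) = 113.8 K.
The atmosphere warms the surface by 2.196 K.

2.20 K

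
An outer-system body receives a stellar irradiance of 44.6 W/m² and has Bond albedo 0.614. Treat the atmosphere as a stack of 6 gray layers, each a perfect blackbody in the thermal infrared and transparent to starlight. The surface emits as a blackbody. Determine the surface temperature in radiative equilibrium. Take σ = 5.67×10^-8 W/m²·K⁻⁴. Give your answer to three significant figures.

Top-of-atmosphere balance: σT_e⁴ = S(1−α)/4 = 4.304 W/m² → T_e = 93.34 K.
Layer-by-layer balance gives σT_s⁴ = (N+1)σT_e⁴, so T_s = 7^¼·93.34 = 151.8 K.

152 kelvin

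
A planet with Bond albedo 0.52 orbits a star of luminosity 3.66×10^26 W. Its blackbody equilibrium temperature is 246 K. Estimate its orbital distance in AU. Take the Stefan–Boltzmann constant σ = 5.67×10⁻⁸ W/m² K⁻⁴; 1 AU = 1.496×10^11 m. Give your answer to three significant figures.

0.867 AU

Energy balance gives S = 4σT⁴/(1−α) = 1730 W/m².
Then d = [L/(4πS)]^(1/2) = 1.297×10^11 m, i.e. 0.8672 AU.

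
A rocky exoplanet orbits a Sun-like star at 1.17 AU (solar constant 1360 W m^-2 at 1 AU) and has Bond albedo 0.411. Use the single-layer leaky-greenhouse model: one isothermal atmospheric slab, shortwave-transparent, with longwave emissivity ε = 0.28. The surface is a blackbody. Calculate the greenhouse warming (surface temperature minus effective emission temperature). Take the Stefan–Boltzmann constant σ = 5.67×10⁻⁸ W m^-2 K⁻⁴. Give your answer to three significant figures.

8.66 kelvin

Irradiance scales as 1/d², so S = 1360 W m^-2 × (1/1.17)² = 993.5 W m^-2.
Effective emission temperature (TOA balance): σT_e⁴ = S(1−α)/4 = 146.3 W m^-2 → T_e = 225.4 K.
Surface balance with a leaky layer gives σT_s⁴ = σT_e⁴·2/(2−ε), so T_s = T_e·[2/(2−0.28)]^(1/4) = 234.0 K.
T_s − T_e = 234.0 − 225.4 = 8.660 K.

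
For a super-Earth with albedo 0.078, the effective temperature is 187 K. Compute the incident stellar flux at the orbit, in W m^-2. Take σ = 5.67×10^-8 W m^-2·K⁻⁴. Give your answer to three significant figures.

301 W m^-2

From S(1−α)/4 = σT⁴: S = 4σT⁴/(1−α).
The emitted flux is σT⁴ = 69.33 W m^-2.
So S = 4×69.33/(1−0.078) = 300.8 W m^-2.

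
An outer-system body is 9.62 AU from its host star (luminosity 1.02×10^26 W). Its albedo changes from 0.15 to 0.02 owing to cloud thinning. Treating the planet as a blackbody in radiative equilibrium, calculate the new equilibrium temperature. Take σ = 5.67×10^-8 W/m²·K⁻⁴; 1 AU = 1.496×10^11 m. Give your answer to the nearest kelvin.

64 K

d = 9.62 × 1.496×10^11 m = 1.439×10^12 m.
S = L/(4πd²) = 3.919 W/m².
New equilibrium: T₂ = [(1−0.02)·3.919/(4σ)]^(1/4) = 64.15 K.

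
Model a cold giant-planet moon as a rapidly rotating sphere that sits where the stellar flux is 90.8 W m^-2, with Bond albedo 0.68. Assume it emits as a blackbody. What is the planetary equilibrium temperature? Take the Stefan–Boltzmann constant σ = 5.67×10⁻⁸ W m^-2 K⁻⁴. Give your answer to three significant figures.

Absorbed flux (global mean): S(1−α)/4 = 90.80·0.32/4 = 7.264 W m^-2.
Set σT⁴ = 7.264 → T = (7.264/σ)^(1/4) = 106.4 K.

106 kelvin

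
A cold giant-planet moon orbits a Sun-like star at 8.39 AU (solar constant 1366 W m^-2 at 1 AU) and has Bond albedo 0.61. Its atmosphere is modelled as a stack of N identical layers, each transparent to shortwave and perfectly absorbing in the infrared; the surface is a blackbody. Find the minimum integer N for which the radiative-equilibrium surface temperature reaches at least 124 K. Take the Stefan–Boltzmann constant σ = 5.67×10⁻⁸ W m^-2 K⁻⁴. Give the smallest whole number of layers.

Flux at the orbit: S = 1366/(8.39)² = 19.41 W m^-2.
Top-of-atmosphere balance: σT_e⁴ = S(1−α)/4 = 1.892 W m^-2 → T_e = 76.00 K.
Need (N+1)T_e⁴ ≥ T_s⁴, i.e. N+1 ≥ (124/76.00)⁴ = 7.085.
Rounding up, N = 7.

7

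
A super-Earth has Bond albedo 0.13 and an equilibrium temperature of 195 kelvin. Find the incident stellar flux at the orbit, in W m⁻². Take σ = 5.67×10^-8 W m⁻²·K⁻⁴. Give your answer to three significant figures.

Invert the energy balance for S: S = 4σT⁴/(1−α).
σT⁴ = 5.67×10⁻⁸·(195)⁴ = 81.98 W m⁻².
So S = 4×81.98/(1−0.13) = 376.9 W m⁻².

377 W m⁻²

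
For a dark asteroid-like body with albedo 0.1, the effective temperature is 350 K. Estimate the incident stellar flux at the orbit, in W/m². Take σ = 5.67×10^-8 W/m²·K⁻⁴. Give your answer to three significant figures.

From S(1−α)/4 = σT⁴: S = 4σT⁴/(1−α).
The emitted flux is σT⁴ = 850.9 W/m².
So S = 4×850.9/(1−0.1) = 3782 W/m².

3780 W/m²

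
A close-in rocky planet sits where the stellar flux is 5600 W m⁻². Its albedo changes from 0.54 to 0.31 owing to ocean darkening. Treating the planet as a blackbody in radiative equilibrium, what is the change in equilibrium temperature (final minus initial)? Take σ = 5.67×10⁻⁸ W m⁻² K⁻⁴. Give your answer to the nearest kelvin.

Before: T₁ = [5600·0.46/(4σ)]^(1/4) = 326.5 K.
Final:   T₂ = [S(1−0.31)/(4σ)]^(1/4) = 361.3 K.
Change: 361.3 − 326.5 = 34.83 K.

35 K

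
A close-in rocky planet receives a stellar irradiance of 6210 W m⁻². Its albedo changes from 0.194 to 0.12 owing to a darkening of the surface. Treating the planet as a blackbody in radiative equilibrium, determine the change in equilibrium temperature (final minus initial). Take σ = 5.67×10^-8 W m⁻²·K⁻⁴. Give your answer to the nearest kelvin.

With α = 0.194, T₁ = 385.4 K.
After:  T₂ = [6210·0.88/(4σ)]^(1/4) = 394.0 K.
Change: 394.0 − 385.4 = 8.557 K.

9 kelvin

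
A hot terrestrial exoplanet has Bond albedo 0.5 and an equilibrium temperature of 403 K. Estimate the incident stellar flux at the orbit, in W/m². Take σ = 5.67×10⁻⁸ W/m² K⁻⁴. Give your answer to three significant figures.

12000 W/m²

From S(1−α)/4 = σT⁴: S = 4σT⁴/(1−α).
σT⁴ = 5.67×10⁻⁸·(403)⁴ = 1496 W/m².
So S = 4×1496/(1−0.5) = 11960 W/m².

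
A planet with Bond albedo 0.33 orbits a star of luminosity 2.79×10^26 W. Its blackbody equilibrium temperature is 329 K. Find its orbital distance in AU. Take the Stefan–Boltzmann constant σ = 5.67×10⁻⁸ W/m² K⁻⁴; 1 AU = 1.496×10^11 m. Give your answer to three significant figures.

0.500 AU

The flux needed for this T is 4σT⁴/(1−0.33) = 3966 W/m².
S = L/(4πd²) → d = √(L/4πS) = √(2.79×10^26/(4π·3966)) = 7.482×10^10 m = 0.5001 AU.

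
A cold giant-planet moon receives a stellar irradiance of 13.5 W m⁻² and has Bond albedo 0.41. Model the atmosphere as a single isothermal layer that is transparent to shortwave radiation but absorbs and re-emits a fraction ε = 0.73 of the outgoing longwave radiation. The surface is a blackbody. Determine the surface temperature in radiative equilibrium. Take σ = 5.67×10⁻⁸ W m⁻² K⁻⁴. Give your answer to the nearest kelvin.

86 K

Effective emission temperature (TOA balance): σT_e⁴ = S(1−α)/4 = 1.991 W m⁻² → T_e = 76.98 K.
For a single slab of emissivity ε, T_s⁴ = 2T_e⁴/(2−ε); thus T_s = 76.98·(1.575)^(1/4) = 86.24 K.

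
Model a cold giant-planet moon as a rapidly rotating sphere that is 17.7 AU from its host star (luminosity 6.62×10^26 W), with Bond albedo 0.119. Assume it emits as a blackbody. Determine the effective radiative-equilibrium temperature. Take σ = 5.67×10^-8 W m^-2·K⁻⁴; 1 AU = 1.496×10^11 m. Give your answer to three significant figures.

73.5 kelvin

d = 17.7 × 1.496×10^11 m = 2.648×10^12 m.
Spreading L over a sphere of radius d: S = 6.62×10^26/(4π·2.65×10^12²) = 7.513 W m^-2.
The planet absorbs (1−α)S over its disc πR² and re-emits over 4πR², so the mean absorbed flux is (1−0.119)·7.513/4 = 1.655 W m^-2.
In equilibrium σT⁴ equals this, so T = 73.50 K.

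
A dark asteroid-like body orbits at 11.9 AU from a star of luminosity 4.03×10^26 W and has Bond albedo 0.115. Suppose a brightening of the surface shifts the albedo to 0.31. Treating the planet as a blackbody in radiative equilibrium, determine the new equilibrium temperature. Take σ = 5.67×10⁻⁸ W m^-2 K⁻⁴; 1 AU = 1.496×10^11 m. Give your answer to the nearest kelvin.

Orbital distance: d = 11.9 AU = 1.780×10^12 m.
Flux at the orbit: S = L/(4πd²) = 4.03×10^26/(4π·(1.78×10^12)²) = 10.12 W m^-2.
T₂ = [S(1−α₂)/(4σ)]^(1/4) = [10.12·0.69/(4σ)]^(1/4) = 74.49 K.

74 K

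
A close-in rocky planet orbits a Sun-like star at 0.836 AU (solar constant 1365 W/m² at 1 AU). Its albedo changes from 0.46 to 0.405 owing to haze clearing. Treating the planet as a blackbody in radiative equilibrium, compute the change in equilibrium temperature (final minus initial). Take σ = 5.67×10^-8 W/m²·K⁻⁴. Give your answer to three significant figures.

Flux at the orbit: S = 1365/(0.836)² = 1953 W/m².
Before: T₁ = [1953·0.54/(4σ)]^(1/4) = 261.1 K.
Final:   T₂ = [S(1−0.405)/(4σ)]^(1/4) = 267.5 K.
Change: 267.5 − 261.1 = 6.409 K.

6.41 kelvin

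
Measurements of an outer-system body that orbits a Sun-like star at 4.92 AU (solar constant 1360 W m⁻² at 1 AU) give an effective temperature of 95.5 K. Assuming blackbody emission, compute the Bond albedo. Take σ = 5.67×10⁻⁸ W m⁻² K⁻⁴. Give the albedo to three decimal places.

By the inverse-square law, S = 1360/4.92² = 56.18 W m⁻².
Energy balance: S(1−α)/4 = σT⁴, so 1−α = 4σT⁴/S.
σT⁴ = 4.716 W m⁻², so 4σT⁴ = 18.86 W m⁻².
1−α = 18.86/56.18 = 0.3358, so α = 0.6642.

0.664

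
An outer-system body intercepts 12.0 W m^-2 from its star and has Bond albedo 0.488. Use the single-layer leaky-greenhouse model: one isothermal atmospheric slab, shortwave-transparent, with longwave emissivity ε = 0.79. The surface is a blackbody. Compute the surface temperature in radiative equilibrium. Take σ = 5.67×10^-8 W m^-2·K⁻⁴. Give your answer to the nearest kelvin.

Effective emission temperature (TOA balance): σT_e⁴ = S(1−α)/4 = 1.536 W m^-2 → T_e = 72.14 K.
The surface balance (absorbed SW + ε·downward IR = σT_s⁴) with T_a⁴ = T_s⁴/2 reduces to T_s = T_e·[2/(2−ε)]^¼ = 81.80 K.

82 kelvin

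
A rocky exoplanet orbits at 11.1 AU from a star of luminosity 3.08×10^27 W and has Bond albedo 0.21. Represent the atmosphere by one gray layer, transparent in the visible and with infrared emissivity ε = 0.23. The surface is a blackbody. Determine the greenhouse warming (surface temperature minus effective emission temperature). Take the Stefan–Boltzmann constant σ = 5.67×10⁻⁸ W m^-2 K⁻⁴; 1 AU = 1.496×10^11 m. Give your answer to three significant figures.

Orbital distance: d = 11.1 AU = 1.661×10^12 m.
Spreading L over a sphere of radius d: S = 3.08×10^27/(4π·1.66×10^12²) = 88.89 W m^-2.
Effective emission temperature (TOA balance): σT_e⁴ = S(1−α)/4 = 17.55 W m^-2 → T_e = 132.6 K.
Surface balance with a leaky layer gives σT_s⁴ = σT_e⁴·2/(2−ε), so T_s = T_e·[2/(2−0.23)]^(1/4) = 136.8 K.
The atmosphere warms the surface by 4.114 K.

4.11 K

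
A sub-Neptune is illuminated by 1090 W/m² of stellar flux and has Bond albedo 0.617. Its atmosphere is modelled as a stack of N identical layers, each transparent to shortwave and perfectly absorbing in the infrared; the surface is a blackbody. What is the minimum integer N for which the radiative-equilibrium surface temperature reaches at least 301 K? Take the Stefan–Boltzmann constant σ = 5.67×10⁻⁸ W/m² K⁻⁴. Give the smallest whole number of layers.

Top-of-atmosphere balance: σT_e⁴ = S(1−α)/4 = 104.4 W/m² → T_e = 207.1 K.
Need (N+1)T_e⁴ ≥ T_s⁴, i.e. N+1 ≥ (301/207.1)⁴ = 4.459.
Rounding up, N = 4.

4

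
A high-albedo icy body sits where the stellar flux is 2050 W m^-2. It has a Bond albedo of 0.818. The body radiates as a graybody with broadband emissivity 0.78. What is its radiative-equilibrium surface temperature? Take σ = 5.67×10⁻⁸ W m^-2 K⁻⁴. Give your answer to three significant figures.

Absorbed flux (global mean): S(1−α)/4 = 2050·0.182/4 = 93.28 W m^-2.
Radiative balance εσT⁴ = 93.28 gives T = [93.28/(0.78·σ)]^(1/4) = 214.3 K.

214 K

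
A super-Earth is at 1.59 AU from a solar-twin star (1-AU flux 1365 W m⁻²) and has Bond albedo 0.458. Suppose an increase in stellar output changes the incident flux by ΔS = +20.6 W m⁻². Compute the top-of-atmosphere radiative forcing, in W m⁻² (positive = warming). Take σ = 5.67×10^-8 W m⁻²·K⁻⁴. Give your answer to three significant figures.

Flux at the orbit: S = 1365/(1.59)² = 539.9 W m⁻².
TOA radiative forcing: ΔF = (1−α)ΔS/4 = 0.542·(+20.6)/4 = 2.791 W m⁻².

2.79 W m⁻²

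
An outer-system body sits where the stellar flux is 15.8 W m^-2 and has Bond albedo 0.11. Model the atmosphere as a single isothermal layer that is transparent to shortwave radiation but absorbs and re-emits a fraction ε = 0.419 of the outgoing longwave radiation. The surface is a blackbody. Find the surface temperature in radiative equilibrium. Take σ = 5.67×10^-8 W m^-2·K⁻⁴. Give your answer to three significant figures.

Effective emission temperature (TOA balance): σT_e⁴ = S(1−α)/4 = 3.516 W m^-2 → T_e = 88.74 K.
The surface balance (absorbed SW + ε·downward IR = σT_s⁴) with T_a⁴ = T_s⁴/2 reduces to T_s = T_e·[2/(2−ε)]^¼ = 94.11 K.

94.1 K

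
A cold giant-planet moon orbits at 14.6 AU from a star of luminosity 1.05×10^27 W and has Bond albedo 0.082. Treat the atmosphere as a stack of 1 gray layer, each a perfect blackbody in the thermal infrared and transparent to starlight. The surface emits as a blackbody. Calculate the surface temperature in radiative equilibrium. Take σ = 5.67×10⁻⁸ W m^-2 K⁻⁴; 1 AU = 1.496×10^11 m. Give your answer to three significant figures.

109 kelvin

d = 14.6 × 1.496×10^11 m = 2.184×10^12 m.
Flux at the orbit: S = L/(4πd²) = 1.05×10^27/(4π·(2.18×10^12)²) = 17.52 W m^-2.
OLR = S(1−α)/4 = 4.020 W m^-2; the top layer radiates at T_e = 91.76 K.
With N = 1 opaque layers, T_s = (N+1)^(1/4)·T_e = 2^(1/4)·91.76 = 109.1 K.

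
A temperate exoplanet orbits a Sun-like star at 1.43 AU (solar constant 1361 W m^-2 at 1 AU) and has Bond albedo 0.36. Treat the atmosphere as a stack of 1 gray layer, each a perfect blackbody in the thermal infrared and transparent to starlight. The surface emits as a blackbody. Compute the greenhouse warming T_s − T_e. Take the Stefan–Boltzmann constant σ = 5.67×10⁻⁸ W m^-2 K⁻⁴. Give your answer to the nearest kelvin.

By the inverse-square law, S = 1361/1.43² = 665.6 W m^-2.
OLR = S(1−α)/4 = 106.5 W m^-2; the top layer radiates at T_e = 208.2 K.
Surface: T_s = (2)^¼·T_e = 247.6 K.
So the greenhouse effect raises the surface by 247.6 − 208.2 = 39.39 K.

39 kelvin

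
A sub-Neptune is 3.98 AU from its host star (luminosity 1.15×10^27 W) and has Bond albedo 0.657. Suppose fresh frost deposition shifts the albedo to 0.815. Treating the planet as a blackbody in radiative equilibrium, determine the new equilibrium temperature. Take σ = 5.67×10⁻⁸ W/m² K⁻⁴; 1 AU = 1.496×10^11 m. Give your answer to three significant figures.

d = 3.98 × 1.496×10^11 m = 5.954×10^11 m.
S = L/(4πd²) = 258.1 W/m².
With the new albedo, S(1−α₂)/4 = 11.94 W/m², so T₂ = 120.5 K.

120 kelvin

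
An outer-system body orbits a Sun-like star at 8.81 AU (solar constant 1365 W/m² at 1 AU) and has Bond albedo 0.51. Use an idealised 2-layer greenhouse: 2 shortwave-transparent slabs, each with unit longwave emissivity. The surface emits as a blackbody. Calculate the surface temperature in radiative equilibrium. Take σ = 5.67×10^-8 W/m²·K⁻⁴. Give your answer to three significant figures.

103 K

Irradiance scales as 1/d², so S = 1365 W/m² × (1/8.81)² = 17.59 W/m².
Top-of-atmosphere balance: σT_e⁴ = S(1−α)/4 = 2.154 W/m² → T_e = 78.51 K.
With N = 2 opaque layers, T_s = (N+1)^(1/4)·T_e = 3^(1/4)·78.51 = 103.3 K.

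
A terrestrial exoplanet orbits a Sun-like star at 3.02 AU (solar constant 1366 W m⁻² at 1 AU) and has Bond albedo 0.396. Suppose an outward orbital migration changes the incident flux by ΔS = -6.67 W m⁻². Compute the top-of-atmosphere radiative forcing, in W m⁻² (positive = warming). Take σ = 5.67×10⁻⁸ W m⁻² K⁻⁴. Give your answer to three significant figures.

-1.01 W m⁻²

Flux at the orbit: S = 1366/(3.02)² = 149.8 W m⁻².
Only a fraction (1−α) is absorbed and it's spread over 4πR², so ΔF = (1−α)ΔS/4 = -1.007 W m⁻².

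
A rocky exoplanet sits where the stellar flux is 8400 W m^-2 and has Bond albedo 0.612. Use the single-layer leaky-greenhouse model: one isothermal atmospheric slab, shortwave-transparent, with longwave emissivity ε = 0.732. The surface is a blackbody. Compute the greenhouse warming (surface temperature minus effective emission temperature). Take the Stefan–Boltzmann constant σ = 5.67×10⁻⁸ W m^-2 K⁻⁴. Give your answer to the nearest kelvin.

Effective emission temperature (TOA balance): σT_e⁴ = S(1−α)/4 = 814.8 W m^-2 → T_e = 346.2 K.
The surface balance (absorbed SW + ε·downward IR = σT_s⁴) with T_a⁴ = T_s⁴/2 reduces to T_s = T_e·[2/(2−ε)]^¼ = 388.0 K.
The atmosphere warms the surface by 41.78 K.

42 K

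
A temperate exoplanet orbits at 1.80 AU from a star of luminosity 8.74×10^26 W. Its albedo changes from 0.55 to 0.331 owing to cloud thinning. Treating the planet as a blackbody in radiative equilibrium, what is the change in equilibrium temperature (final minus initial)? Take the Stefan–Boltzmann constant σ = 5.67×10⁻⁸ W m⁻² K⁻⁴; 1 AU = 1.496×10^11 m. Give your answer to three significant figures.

21.8 K

d = 1.80 × 1.496×10^11 m = 2.693×10^11 m.
S = L/(4πd²) = 959.2 W m⁻².
Before: T₁ = [959.2·0.45/(4σ)]^(1/4) = 208.9 K.
After:  T₂ = [959.2·0.669/(4σ)]^(1/4) = 230.6 K.
Change: 230.6 − 208.9 = 21.77 K.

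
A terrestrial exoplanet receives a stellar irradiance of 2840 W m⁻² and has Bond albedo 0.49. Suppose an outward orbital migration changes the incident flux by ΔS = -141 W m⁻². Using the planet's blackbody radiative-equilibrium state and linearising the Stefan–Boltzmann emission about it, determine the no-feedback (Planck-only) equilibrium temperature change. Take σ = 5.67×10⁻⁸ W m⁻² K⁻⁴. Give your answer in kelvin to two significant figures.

-3.5 K

Unperturbed T_e = [2840·(1−0.49)/(4σ)]^¼ = 282.7 K.
TOA radiative forcing: ΔF = (1−α)ΔS/4 = 0.51·(-141)/4 = -17.98 W m⁻².
Linearising σT⁴ gives d(σT⁴)/dT = 4σT_e³ = 5.124 W m⁻² per K.
ΔT₀ = ΔF/λ_P = -17.98/5.124 = -3.51 K.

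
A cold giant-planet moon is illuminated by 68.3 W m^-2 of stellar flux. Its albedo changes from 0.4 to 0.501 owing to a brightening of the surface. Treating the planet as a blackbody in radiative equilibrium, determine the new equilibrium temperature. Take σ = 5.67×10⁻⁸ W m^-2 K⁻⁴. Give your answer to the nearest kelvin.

With the new albedo, S(1−α₂)/4 = 8.520 W m^-2, so T₂ = 110.7 K.

111 kelvin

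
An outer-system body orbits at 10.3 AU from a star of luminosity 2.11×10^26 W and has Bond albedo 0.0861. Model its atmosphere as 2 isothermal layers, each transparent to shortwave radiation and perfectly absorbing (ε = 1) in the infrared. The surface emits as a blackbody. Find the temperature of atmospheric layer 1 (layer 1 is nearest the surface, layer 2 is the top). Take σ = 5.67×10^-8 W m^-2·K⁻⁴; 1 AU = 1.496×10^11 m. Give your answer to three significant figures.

86.9 kelvin

d = 10.3 × 1.496×10^11 m = 1.541×10^12 m.
Flux at the orbit: S = L/(4πd²) = 2.11×10^26/(4π·(1.54×10^12)²) = 7.072 W m^-2.
Top-of-atmosphere balance: σT_e⁴ = S(1−α)/4 = 1.616 W m^-2 → T_e = 73.06 K.
In the N-layer model, layer k (counted from the surface) has T_k = (N+1−k)^(1/4)·T_e.
With k = 1: T_1 = (2+1−1)^¼·73.06 K = 86.89 K.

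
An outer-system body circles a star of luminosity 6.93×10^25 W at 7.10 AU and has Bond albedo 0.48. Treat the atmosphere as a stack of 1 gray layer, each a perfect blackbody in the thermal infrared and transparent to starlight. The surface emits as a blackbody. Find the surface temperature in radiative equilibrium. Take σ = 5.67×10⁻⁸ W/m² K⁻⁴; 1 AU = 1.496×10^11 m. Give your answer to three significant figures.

d = 7.10 × 1.496×10^11 m = 1.062×10^12 m.
S = L/(4πd²) = 4.888 W/m².
OLR = S(1−α)/4 = 0.6355 W/m²; the top layer radiates at T_e = 57.86 K.
For an N-layer opaque stack, T_s⁴ = (N+1)T_e⁴, hence T_s = (2)^(1/4)×57.86 K = 68.81 K.

68.8 kelvin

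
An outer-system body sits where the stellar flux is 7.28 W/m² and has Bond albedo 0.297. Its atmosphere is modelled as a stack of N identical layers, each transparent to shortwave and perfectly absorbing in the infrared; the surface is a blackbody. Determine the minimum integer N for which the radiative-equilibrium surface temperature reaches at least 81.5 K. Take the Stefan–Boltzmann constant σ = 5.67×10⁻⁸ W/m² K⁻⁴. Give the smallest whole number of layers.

1

OLR = S(1−α)/4 = 1.279 W/m²; the top layer radiates at T_e = 68.92 K.
T_s = (N+1)^(1/4)·T_e ≥ 81.5 K requires N+1 ≥ (T_s/T_e)⁴ = (81.5/68.92)⁴ = 1.955.
Rounding up, N = 1.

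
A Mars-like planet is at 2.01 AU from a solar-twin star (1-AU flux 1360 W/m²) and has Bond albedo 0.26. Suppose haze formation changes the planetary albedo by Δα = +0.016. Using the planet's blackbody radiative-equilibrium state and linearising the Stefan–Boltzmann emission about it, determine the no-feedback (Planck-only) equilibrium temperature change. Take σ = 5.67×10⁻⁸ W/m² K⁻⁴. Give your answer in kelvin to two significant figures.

-0.98 K

By the inverse-square law, S = 1360/2.01² = 336.6 W/m².
Unperturbed T_e = [336.6·(1−0.26)/(4σ)]^¼ = 182.0 K.
The change in absorbed flux is Δ[S(1−α)/4] = −SΔα/4 = -1.347 W/m².
The Planck feedback parameter is 4σT_e³ = 1.368 W/m²/K.
ΔT₀ = ΔF/λ_P = -1.347/1.368 = -0.984 K.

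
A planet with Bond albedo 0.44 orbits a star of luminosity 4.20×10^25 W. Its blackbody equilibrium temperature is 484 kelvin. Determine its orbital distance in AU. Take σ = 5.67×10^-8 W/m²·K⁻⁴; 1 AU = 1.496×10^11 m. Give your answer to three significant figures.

0.0820 AU

The flux needed for this T is 4σT⁴/(1−0.44) = 22220 W/m².
From L = 4πd²S, d = √(4.20×10^25/(4π·22220)) = 1.226×10^10 m = 0.08197 AU.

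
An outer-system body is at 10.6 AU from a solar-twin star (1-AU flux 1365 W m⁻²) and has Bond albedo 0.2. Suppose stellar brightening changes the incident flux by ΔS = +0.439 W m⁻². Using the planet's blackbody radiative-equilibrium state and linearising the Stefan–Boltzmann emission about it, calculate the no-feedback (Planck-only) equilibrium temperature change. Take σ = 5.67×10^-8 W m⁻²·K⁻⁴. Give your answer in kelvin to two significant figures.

0.73 K

Flux at the orbit: S = 1365/(10.6)² = 12.15 W m⁻².
Unperturbed T_e = [12.15·(1−0.2)/(4σ)]^¼ = 80.91 K.
Only a fraction (1−α) is absorbed and it's spread over 4πR², so ΔF = (1−α)ΔS/4 = 0.08780 W m⁻².
Linearising σT⁴ gives d(σT⁴)/dT = 4σT_e³ = 0.1201 W m⁻² per K.
Hence the no-feedback warming is ΔF/(4σT_e³) = 0.731 K.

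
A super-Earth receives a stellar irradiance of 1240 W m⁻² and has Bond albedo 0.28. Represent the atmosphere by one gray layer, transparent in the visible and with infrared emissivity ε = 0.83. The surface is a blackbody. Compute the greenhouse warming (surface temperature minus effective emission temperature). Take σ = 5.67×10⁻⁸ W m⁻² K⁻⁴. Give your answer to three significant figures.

35.9 K

The planet radiates to space at T_e = [S(1−α)/(4σ)]^(1/4) = 250.5 K.
The surface balance (absorbed SW + ε·downward IR = σT_s⁴) with T_a⁴ = T_s⁴/2 reduces to T_s = T_e·[2/(2−ε)]^¼ = 286.4 K.
Greenhouse warming: T_s − T_e = 35.93 K.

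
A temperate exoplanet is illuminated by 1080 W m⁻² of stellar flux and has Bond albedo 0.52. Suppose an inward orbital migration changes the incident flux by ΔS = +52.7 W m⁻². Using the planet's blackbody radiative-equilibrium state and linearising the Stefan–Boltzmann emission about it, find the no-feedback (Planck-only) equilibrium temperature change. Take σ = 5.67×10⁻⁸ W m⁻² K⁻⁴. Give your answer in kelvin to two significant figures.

Reference equilibrium: T_e = [S(1−α)/(4σ)]^(1/4) = 218.7 K.
ΔF = Δ[S(1−α)]/4 = (1−0.52)·+52.7/4 = 6.324 W m⁻².
Linearising σT⁴ gives d(σT⁴)/dT = 4σT_e³ = 2.371 W m⁻² per K.
Hence the no-feedback warming is ΔF/(4σT_e³) = 2.67 K.

2.7 K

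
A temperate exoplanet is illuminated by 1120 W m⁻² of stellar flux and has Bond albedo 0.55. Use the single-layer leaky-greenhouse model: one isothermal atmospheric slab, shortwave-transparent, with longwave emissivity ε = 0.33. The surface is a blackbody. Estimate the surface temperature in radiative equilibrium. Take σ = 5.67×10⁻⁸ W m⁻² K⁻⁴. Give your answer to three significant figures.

227 K

The planet radiates to space at T_e = [S(1−α)/(4σ)]^(1/4) = 217.1 K.
For a single slab of emissivity ε, T_s⁴ = 2T_e⁴/(2−ε); thus T_s = 217.1·(1.198)^(1/4) = 227.1 K.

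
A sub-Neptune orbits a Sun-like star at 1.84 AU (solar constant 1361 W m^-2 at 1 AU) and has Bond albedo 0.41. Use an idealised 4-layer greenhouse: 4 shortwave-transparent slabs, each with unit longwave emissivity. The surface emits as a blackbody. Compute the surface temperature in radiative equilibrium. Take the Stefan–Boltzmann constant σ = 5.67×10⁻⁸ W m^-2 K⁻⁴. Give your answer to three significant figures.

By the inverse-square law, S = 1361/1.84² = 402.0 W m^-2.
OLR = S(1−α)/4 = 59.29 W m^-2; the top layer radiates at T_e = 179.8 K.
With N = 4 opaque layers, T_s = (N+1)^(1/4)·T_e = 5^(1/4)·179.8 = 268.9 K.

269 kelvin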